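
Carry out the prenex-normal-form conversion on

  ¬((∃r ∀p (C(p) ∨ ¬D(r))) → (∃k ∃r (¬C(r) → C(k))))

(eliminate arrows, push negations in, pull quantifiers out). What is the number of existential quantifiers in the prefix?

1

First replace A → B with ¬A ∨ B.
  ¬(¬(∃r ∀p (C(p) ∨ ¬D(r))) ∨ (∃k ∃r (¬¬C(r) ∨ C(k))))
Drive negations inward (¬∀x A ≡ ∃x ¬A, ¬∃x A ≡ ∀x ¬A, De Morgan for ∧/∨):
  (∃r ∀p (C(p) ∨ ¬D(r))) ∧ (∀k ∀r (¬C(r) ∧ ¬C(k)))
Standardize variables apart so no two quantifiers bind the same name: r↦x.
  (∃r ∀p (C(p) ∨ ¬D(r))) ∧ (∀k ∀x (¬C(x) ∧ ¬C(k)))
Finally move all quantifiers to the prefix:
  ∃r ∀p ∀k ∀x ((C(p) ∨ ¬D(r)) ∧ ¬C(x) ∧ ¬C(k))
The prefix is ∃r ∀p ∀k ∀x: 3 universal, 1 existential.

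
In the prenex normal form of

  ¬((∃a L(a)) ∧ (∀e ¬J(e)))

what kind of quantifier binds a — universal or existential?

Push ¬ through the quantifiers and connectives to reach negation normal form:
  (∀a ¬L(a)) ∨ (∃e J(e))
Finally move all quantifiers to the prefix:
  ∀a ∃e (¬L(a) ∨ J(e))
The quantifier ∃a sits under an odd number of negations, so it flips to ∀a.

universal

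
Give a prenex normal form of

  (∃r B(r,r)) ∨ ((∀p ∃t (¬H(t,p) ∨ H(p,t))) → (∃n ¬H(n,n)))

∃r ∃p ∀t ∃n (B(r,r) ∨ H(t,p) ∧ ¬H(p,t) ∨ ¬H(n,n))

Eliminate → and ↔ using ¬ and ∨.
  (∃r B(r,r)) ∨ ¬(∀p ∃t (¬H(t,p) ∨ H(p,t))) ∨ (∃n ¬H(n,n))
Push ¬ through the quantifiers and connectives to reach negation normal form:
  (∃r B(r,r)) ∨ (∃p ∀t (H(t,p) ∧ ¬H(p,t))) ∨ (∃n ¬H(n,n))
All bound variables are already distinct, so no renaming is needed.
Finally move all quantifiers to the prefix:
  ∃r ∃p ∀t ∃n (B(r,r) ∨ H(t,p) ∧ ¬H(p,t) ∨ ¬H(n,n))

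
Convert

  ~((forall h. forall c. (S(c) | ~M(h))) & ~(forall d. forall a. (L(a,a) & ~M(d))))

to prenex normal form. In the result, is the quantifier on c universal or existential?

Push ¬ through the quantifiers and connectives to reach negation normal form:
  (exists h. exists c. (~S(c) & M(h))) | (forall d. forall a. (L(a,a) & ~M(d)))
Extract every quantifier outward, since the variables are now distinct and don't occur free across branches:
  exists h. exists c. forall d. forall a. (~S(c) & M(h) | L(a,a) & ~M(d))
The quantifier forall c sits under an odd number of negations, so it flips to exists c.

existential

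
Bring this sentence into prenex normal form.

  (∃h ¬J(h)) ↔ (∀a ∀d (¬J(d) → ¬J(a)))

∀h ∀a ∀d ∃u1 ∃x ∃v1 ((J(h) ∨ J(d) ∨ ¬J(a)) ∧ (¬J(x) ∧ J(u1) ∨ ¬J(v1)))

First replace A → B with ¬A ∨ B; A ↔ B as (¬A ∨ B) ∧ (¬B ∨ A).
  (¬(∃h ¬J(h)) ∨ (∀a ∀d (¬¬J(d) ∨ ¬J(a)))) ∧ (¬(∀a ∀d (¬¬J(d) ∨ ¬J(a))) ∨ (∃h ¬J(h)))
Move each ¬ inward, flipping quantifiers it crosses:
  ((∀h J(h)) ∨ (∀a ∀d (J(d) ∨ ¬J(a)))) ∧ ((∃a ∃d (¬J(d) ∧ J(a))) ∨ (∃h ¬J(h)))
Standardize variables apart so no two quantifiers bind the same name: a↦u1, d↦x, h↦v1.
  ((∀h J(h)) ∨ (∀a ∀d (J(d) ∨ ¬J(a)))) ∧ ((∃u1 ∃x (¬J(x) ∧ J(u1))) ∨ (∃v1 ¬J(v1)))
Extract every quantifier outward, since the variables are now distinct and don't occur free across branches:
  ∀h ∀a ∀d ∃u1 ∃x ∃v1 ((J(h) ∨ J(d) ∨ ¬J(a)) ∧ (¬J(x) ∧ J(u1) ∨ ¬J(v1)))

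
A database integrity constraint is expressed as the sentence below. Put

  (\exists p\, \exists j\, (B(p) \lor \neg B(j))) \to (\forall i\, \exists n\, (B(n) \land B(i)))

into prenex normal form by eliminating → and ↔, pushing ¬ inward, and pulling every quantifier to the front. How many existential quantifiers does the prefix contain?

First replace A → B with ¬A ∨ B.
  \neg (\exists p\, \exists j\, (B(p) \lor \neg B(j))) \lor (\forall i\, \exists n\, (B(n) \land B(i)))
Drive negations inward (¬∀x A ≡ ∃x ¬A, ¬∃x A ≡ ∀x ¬A, De Morgan for ∧/∨):
  (\forall p\, \forall j\, (\neg B(p) \land B(j))) \lor (\forall i\, \exists n\, (B(n) \land B(i)))
All bound variables are already distinct, so no renaming is needed.
Extract every quantifier outward, since the variables are now distinct and don't occur free across branches:
  \forall p\, \forall j\, \forall i\, \exists n\, (\neg B(p) \land B(j) \lor B(n) \land B(i))
The prefix is \forall p \forall j \forall i \exists n: 3 universal, 1 existential.

1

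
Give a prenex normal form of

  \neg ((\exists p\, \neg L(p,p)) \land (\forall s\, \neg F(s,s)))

\forall p\, \exists s\, (L(p,p) \lor F(s,s))

Drive negations inward (¬∀x A ≡ ∃x ¬A, ¬∃x A ≡ ∀x ¬A, De Morgan for ∧/∨):
  (\forall p\, L(p,p)) \lor (\exists s\, F(s,s))
All bound variables are already distinct, so no renaming is needed.
Finally move all quantifiers to the prefix:
  \forall p\, \exists s\, (L(p,p) \lor F(s,s))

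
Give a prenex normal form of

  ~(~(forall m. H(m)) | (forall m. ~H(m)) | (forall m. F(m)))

Move each ¬ inward, flipping quantifiers it crosses:
  (forall m. H(m)) & (exists m. H(m)) & (exists m. ~F(m))
Give each quantifier a distinct variable: m↦x1, m↦z.
  (forall m. H(m)) & (exists x1. H(x1)) & (exists z. ~F(z))
Finally move all quantifiers to the prefix:
  forall m. exists x1. exists z. (H(m) & H(x1) & ~F(z))

forall m. exists x1. exists z. (H(m) & H(x1) & ~F(z))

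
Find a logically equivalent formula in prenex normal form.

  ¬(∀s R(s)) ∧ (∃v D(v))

Move each ¬ inward, flipping quantifiers it crosses:
  (∃s ¬R(s)) ∧ (∃v D(v))
Finally move all quantifiers to the prefix:
  ∃s ∃v (¬R(s) ∧ D(v))

∃s ∃v (¬R(s) ∧ D(v))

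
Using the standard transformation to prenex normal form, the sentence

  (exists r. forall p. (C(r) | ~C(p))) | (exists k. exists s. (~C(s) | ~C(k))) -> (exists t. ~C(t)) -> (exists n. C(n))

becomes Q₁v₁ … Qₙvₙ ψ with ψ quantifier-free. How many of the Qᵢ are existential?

2

Eliminate → and ↔ using ¬ and ∨.
  ~((exists r. forall p. (C(r) | ~C(p))) | (exists k. exists s. (~C(s) | ~C(k)))) | ~(exists t. ~C(t)) | (exists n. C(n))
Push ¬ through the quantifiers and connectives to reach negation normal form:
  (forall r. exists p. (~C(r) & C(p))) & (forall k. forall s. (C(s) & C(k))) | (forall t. C(t)) | (exists n. C(n))
Finally move all quantifiers to the prefix:
  forall r. exists p. forall k. forall s. forall t. exists n. (~C(r) & C(p) & C(s) & C(k) | C(t) | C(n))
The prefix is forall r exists p forall k forall s forall t exists n: 4 universal, 2 existential.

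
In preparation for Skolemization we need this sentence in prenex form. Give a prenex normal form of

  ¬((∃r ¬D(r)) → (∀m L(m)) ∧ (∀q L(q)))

∃r ∃m ∃q (¬D(r) ∧ (¬L(m) ∨ ¬L(q)))

First replace A → B with ¬A ∨ B.
  ¬(¬(∃r ¬D(r)) ∨ (∀m L(m)) ∧ (∀q L(q)))
Drive negations inward (¬∀x A ≡ ∃x ¬A, ¬∃x A ≡ ∀x ¬A, De Morgan for ∧/∨):
  (∃r ¬D(r)) ∧ ((∃m ¬L(m)) ∨ (∃q ¬L(q)))
All bound variables are already distinct, so no renaming is needed.
Extract every quantifier outward, since the variables are now distinct and don't occur free across branches:
  ∃r ∃m ∃q (¬D(r) ∧ (¬L(m) ∨ ¬L(q)))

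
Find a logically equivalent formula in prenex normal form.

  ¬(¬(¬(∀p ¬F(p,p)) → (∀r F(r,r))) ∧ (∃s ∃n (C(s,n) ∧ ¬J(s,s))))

Eliminate → and ↔ using ¬ and ∨.
  ¬(¬(¬¬(∀p ¬F(p,p)) ∨ (∀r F(r,r))) ∧ (∃s ∃n (C(s,n) ∧ ¬J(s,s))))
Drive negations inward (¬∀x A ≡ ∃x ¬A, ¬∃x A ≡ ∀x ¬A, De Morgan for ∧/∨):
  (∀p ¬F(p,p)) ∨ (∀r F(r,r)) ∨ (∀s ∀n (¬C(s,n) ∨ J(s,s)))
Extract every quantifier outward, since the variables are now distinct and don't occur free across branches:
  ∀p ∀r ∀s ∀n (¬F(p,p) ∨ F(r,r) ∨ ¬C(s,n) ∨ J(s,s))

∀p ∀r ∀s ∀n (¬F(p,p) ∨ F(r,r) ∨ ¬C(s,n) ∨ J(s,s))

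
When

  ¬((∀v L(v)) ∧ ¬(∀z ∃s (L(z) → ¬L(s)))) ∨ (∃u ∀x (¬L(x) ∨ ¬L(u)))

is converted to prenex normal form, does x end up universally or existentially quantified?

Rewrite implications/biconditionals: A → B as ¬A ∨ B.
  ¬((∀v L(v)) ∧ ¬(∀z ∃s (¬L(z) ∨ ¬L(s)))) ∨ (∃u ∀x (¬L(x) ∨ ¬L(u)))
Push ¬ through the quantifiers and connectives to reach negation normal form:
  (∃v ¬L(v)) ∨ (∀z ∃s (¬L(z) ∨ ¬L(s))) ∨ (∃u ∀x (¬L(x) ∨ ¬L(u)))
All bound variables are already distinct, so no renaming is needed.
Pull the quantifiers to the front (each side's bound variable is not free in the other side):
  ∃v ∀z ∃s ∃u ∀x (¬L(v) ∨ ¬L(z) ∨ ¬L(s) ∨ ¬L(x) ∨ ¬L(u))
The quantifier ∀x sits under an even number of negations (counting the antecedent side of each →), so it remains universal.

universal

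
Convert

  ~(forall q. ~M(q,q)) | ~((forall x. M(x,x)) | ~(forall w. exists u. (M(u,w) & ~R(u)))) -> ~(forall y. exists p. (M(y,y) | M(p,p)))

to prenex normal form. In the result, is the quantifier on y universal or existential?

First replace A → B with ¬A ∨ B.
  ~(~(forall q. ~M(q,q)) | ~((forall x. M(x,x)) | ~(forall w. exists u. (M(u,w) & ~R(u))))) | ~(forall y. exists p. (M(y,y) | M(p,p)))
Move each ¬ inward, flipping quantifiers it crosses:
  (forall q. ~M(q,q)) & ((forall x. M(x,x)) | (exists w. forall u. (~M(u,w) | R(u)))) | (exists y. forall p. (~M(y,y) & ~M(p,p)))
Extract every quantifier outward, since the variables are now distinct and don't occur free across branches:
  forall q. forall x. exists w. forall u. exists y. forall p. (~M(q,q) & (M(x,x) | ~M(u,w) | R(u)) | ~M(y,y) & ~M(p,p))
The quantifier forall y sits under an odd number of negations (counting the antecedent side of each →), so it flips to exists y.

existential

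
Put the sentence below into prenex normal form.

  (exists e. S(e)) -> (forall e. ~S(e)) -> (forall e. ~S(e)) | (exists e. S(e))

forall e. exists c. forall x1. exists w. (~S(e) | S(c) | ~S(x1) | S(w))

Rewrite implications/biconditionals: A → B as ¬A ∨ B.
  ~(exists e. S(e)) | ~(forall e. ~S(e)) | (forall e. ~S(e)) | (exists e. S(e))
Drive negations inward (¬∀x A ≡ ∃x ¬A, ¬∃x A ≡ ∀x ¬A, De Morgan for ∧/∨):
  (forall e. ~S(e)) | (exists e. S(e)) | (forall e. ~S(e)) | (exists e. S(e))
Give each quantifier a distinct variable: e↦c, e↦x1, e↦w.
  (forall e. ~S(e)) | (exists c. S(c)) | (forall x1. ~S(x1)) | (exists w. S(w))
Extract every quantifier outward, since the variables are now distinct and don't occur free across branches:
  forall e. exists c. forall x1. exists w. (~S(e) | S(c) | ~S(x1) | S(w))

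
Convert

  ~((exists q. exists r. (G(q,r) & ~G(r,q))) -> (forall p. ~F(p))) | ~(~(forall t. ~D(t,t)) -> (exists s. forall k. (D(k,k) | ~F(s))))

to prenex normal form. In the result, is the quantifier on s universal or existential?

Eliminate → and ↔ using ¬ and ∨.
  ~(~(exists q. exists r. (G(q,r) & ~G(r,q))) | (forall p. ~F(p))) | ~(~~(forall t. ~D(t,t)) | (exists s. forall k. (D(k,k) | ~F(s))))
Move each ¬ inward, flipping quantifiers it crosses:
  (exists q. exists r. (G(q,r) & ~G(r,q))) & (exists p. F(p)) | (exists t. D(t,t)) & (forall s. exists k. (~D(k,k) & F(s)))
All bound variables are already distinct, so no renaming is needed.
Pull the quantifiers to the front (each side's bound variable is not free in the other side):
  exists q. exists r. exists p. exists t. forall s. exists k. (G(q,r) & ~G(r,q) & F(p) | D(t,t) & ~D(k,k) & F(s))
The quantifier exists s sits under an odd number of negations (counting the antecedent side of each →), so it flips to forall s.

universal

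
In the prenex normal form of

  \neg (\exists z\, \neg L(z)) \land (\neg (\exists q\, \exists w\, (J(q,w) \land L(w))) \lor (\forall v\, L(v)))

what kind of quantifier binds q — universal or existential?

universal

Push ¬ through the quantifiers and connectives to reach negation normal form:
  (\forall z\, L(z)) \land ((\forall q\, \forall w\, (\neg J(q,w) \lor \neg L(w))) \lor (\forall v\, L(v)))
All bound variables are already distinct, so no renaming is needed.
Pull the quantifiers to the front (each side's bound variable is not free in the other side):
  \forall z\, \forall q\, \forall w\, \forall v\, (L(z) \land (\neg J(q,w) \lor \neg L(w) \lor L(v)))
The quantifier \exists q sits under an odd number of negations, so it flips to \forall q.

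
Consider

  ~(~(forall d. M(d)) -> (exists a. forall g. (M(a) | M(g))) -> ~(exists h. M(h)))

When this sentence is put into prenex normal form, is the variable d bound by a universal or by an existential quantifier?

existential

Rewrite implications/biconditionals: A → B as ¬A ∨ B.
  ~(~~(forall d. M(d)) | ~(exists a. forall g. (M(a) | M(g))) | ~(exists h. M(h)))
Move each ¬ inward, flipping quantifiers it crosses:
  (exists d. ~M(d)) & (exists a. forall g. (M(a) | M(g))) & (exists h. M(h))
All bound variables are already distinct, so no renaming is needed.
Extract every quantifier outward, since the variables are now distinct and don't occur free across branches:
  exists d. exists a. forall g. exists h. (~M(d) & (M(a) | M(g)) & M(h))
The quantifier forall d sits under an odd number of negations (counting the antecedent side of each →), so it flips to exists d.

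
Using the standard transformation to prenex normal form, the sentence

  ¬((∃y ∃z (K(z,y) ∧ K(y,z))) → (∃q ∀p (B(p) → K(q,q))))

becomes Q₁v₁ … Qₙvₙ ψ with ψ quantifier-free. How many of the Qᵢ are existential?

Rewrite implications/biconditionals: A → B as ¬A ∨ B.
  ¬(¬(∃y ∃z (K(z,y) ∧ K(y,z))) ∨ (∃q ∀p (¬B(p) ∨ K(q,q))))
Move each ¬ inward, flipping quantifiers it crosses:
  (∃y ∃z (K(z,y) ∧ K(y,z))) ∧ (∀q ∃p (B(p) ∧ ¬K(q,q)))
All bound variables are already distinct, so no renaming is needed.
Finally move all quantifiers to the prefix:
  ∃y ∃z ∀q ∃p (K(z,y) ∧ K(y,z) ∧ B(p) ∧ ¬K(q,q))
The prefix is ∃y ∃z ∀q ∃p: 1 universal, 3 existential.

3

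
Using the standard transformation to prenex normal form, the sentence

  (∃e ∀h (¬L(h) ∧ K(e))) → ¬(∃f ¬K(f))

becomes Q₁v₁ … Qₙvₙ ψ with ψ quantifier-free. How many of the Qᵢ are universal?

Rewrite implications/biconditionals: A → B as ¬A ∨ B.
  ¬(∃e ∀h (¬L(h) ∧ K(e))) ∨ ¬(∃f ¬K(f))
Drive negations inward (¬∀x A ≡ ∃x ¬A, ¬∃x A ≡ ∀x ¬A, De Morgan for ∧/∨):
  (∀e ∃h (L(h) ∨ ¬K(e))) ∨ (∀f K(f))
All bound variables are already distinct, so no renaming is needed.
Pull the quantifiers to the front (each side's bound variable is not free in the other side):
  ∀e ∃h ∀f (L(h) ∨ ¬K(e) ∨ K(f))
The prefix is ∀e ∃h ∀f: 2 universal, 1 existential.

2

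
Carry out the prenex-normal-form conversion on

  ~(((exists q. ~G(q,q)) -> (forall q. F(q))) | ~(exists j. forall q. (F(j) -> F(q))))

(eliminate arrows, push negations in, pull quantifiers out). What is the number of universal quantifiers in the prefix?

1

Eliminate → and ↔ using ¬ and ∨.
  ~(~(exists q. ~G(q,q)) | (forall q. F(q)) | ~(exists j. forall q. (~F(j) | F(q))))
Push ¬ through the quantifiers and connectives to reach negation normal form:
  (exists q. ~G(q,q)) & (exists q. ~F(q)) & (exists j. forall q. (~F(j) | F(q)))
Rename bound variables to avoid capture: q↦v1, q↦y1.
  (exists q. ~G(q,q)) & (exists v1. ~F(v1)) & (exists j. forall y1. (~F(j) | F(y1)))
Extract every quantifier outward, since the variables are now distinct and don't occur free across branches:
  exists q. exists v1. exists j. forall y1. (~G(q,q) & ~F(v1) & (~F(j) | F(y1)))
The prefix is exists q exists v1 exists j forall y1: 1 universal, 3 existential.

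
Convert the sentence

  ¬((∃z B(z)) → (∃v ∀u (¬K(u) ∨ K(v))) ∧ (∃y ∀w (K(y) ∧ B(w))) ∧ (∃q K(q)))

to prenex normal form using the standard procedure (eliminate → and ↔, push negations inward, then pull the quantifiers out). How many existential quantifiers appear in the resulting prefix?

Rewrite implications/biconditionals: A → B as ¬A ∨ B.
  ¬(¬(∃z B(z)) ∨ (∃v ∀u (¬K(u) ∨ K(v))) ∧ (∃y ∀w (K(y) ∧ B(w))) ∧ (∃q K(q)))
Move each ¬ inward, flipping quantifiers it crosses:
  (∃z B(z)) ∧ ((∀v ∃u (K(u) ∧ ¬K(v))) ∨ (∀y ∃w (¬K(y) ∨ ¬B(w))) ∨ (∀q ¬K(q)))
All bound variables are already distinct, so no renaming is needed.
Extract every quantifier outward, since the variables are now distinct and don't occur free across branches:
  ∃z ∀v ∃u ∀y ∃w ∀q (B(z) ∧ (K(u) ∧ ¬K(v) ∨ ¬K(y) ∨ ¬B(w) ∨ ¬K(q)))
The prefix is ∃z ∀v ∃u ∀y ∃w ∀q: 3 universal, 3 existential.

3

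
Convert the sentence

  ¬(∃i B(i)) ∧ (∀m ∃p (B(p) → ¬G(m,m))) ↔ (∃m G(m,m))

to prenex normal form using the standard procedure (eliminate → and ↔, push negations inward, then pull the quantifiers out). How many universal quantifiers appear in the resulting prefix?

Rewrite implications/biconditionals: A → B as ¬A ∨ B; A ↔ B as (¬A ∨ B) ∧ (¬B ∨ A).
  (¬(¬(∃i B(i)) ∧ (∀m ∃p (¬B(p) ∨ ¬G(m,m)))) ∨ (∃m G(m,m))) ∧ (¬(∃m G(m,m)) ∨ ¬(∃i B(i)) ∧ (∀m ∃p (¬B(p) ∨ ¬G(m,m))))
Push ¬ through the quantifiers and connectives to reach negation normal form:
  ((∃i B(i)) ∨ (∃m ∀p (B(p) ∧ G(m,m))) ∨ (∃m G(m,m))) ∧ ((∀m ¬G(m,m)) ∨ (∀i ¬B(i)) ∧ (∀m ∃p (¬B(p) ∨ ¬G(m,m))))
Give each quantifier a distinct variable: m↦v, m↦u, i↦x1, m↦x, p↦t.
  ((∃i B(i)) ∨ (∃m ∀p (B(p) ∧ G(m,m))) ∨ (∃v G(v,v))) ∧ ((∀u ¬G(u,u)) ∨ (∀x1 ¬B(x1)) ∧ (∀x ∃t (¬B(t) ∨ ¬G(x,x))))
Finally move all quantifiers to the prefix:
  ∃i ∃m ∀p ∃v ∀u ∀x1 ∀x ∃t ((B(i) ∨ B(p) ∧ G(m,m) ∨ G(v,v)) ∧ (¬G(u,u) ∨ ¬B(x1) ∧ (¬B(t) ∨ ¬G(x,x))))
The prefix is ∃i ∃m ∀p ∃v ∀u ∀x1 ∀x ∃t: 4 universal, 4 existential.

4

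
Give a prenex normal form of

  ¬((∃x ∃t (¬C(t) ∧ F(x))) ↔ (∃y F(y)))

∃x ∃t ∀y ∃s ∀z ∀u (¬C(t) ∧ F(x) ∧ ¬F(y) ∨ F(s) ∧ (C(u) ∨ ¬F(z)))

First replace A → B with ¬A ∨ B; A ↔ B as (¬A ∨ B) ∧ (¬B ∨ A).
  ¬((¬(∃x ∃t (¬C(t) ∧ F(x))) ∨ (∃y F(y))) ∧ (¬(∃y F(y)) ∨ (∃x ∃t (¬C(t) ∧ F(x)))))
Drive negations inward (¬∀x A ≡ ∃x ¬A, ¬∃x A ≡ ∀x ¬A, De Morgan for ∧/∨):
  (∃x ∃t (¬C(t) ∧ F(x))) ∧ (∀y ¬F(y)) ∨ (∃y F(y)) ∧ (∀x ∀t (C(t) ∨ ¬F(x)))
Standardize variables apart so no two quantifiers bind the same name: y↦s, x↦z, t↦u.
  (∃x ∃t (¬C(t) ∧ F(x))) ∧ (∀y ¬F(y)) ∨ (∃s F(s)) ∧ (∀z ∀u (C(u) ∨ ¬F(z)))
Pull the quantifiers to the front (each side's bound variable is not free in the other side):
  ∃x ∃t ∀y ∃s ∀z ∀u (¬C(t) ∧ F(x) ∧ ¬F(y) ∨ F(s) ∧ (C(u) ∨ ¬F(z)))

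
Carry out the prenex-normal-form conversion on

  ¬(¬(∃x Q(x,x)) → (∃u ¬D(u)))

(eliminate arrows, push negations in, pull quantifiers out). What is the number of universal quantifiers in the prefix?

Rewrite implications/biconditionals: A → B as ¬A ∨ B.
  ¬(¬¬(∃x Q(x,x)) ∨ (∃u ¬D(u)))
Push ¬ through the quantifiers and connectives to reach negation normal form:
  (∀x ¬Q(x,x)) ∧ (∀u D(u))
All bound variables are already distinct, so no renaming is needed.
Finally move all quantifiers to the prefix:
  ∀x ∀u (¬Q(x,x) ∧ D(u))
The prefix is ∀x ∀u: 2 universal, 0 existential.

2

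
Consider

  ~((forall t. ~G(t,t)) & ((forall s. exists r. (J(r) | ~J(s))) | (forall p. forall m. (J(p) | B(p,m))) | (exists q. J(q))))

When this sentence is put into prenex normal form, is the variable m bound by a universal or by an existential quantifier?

existential

Move each ¬ inward, flipping quantifiers it crosses:
  (exists t. G(t,t)) | (exists s. forall r. (~J(r) & J(s))) & (exists p. exists m. (~J(p) & ~B(p,m))) & (forall q. ~J(q))
All bound variables are already distinct, so no renaming is needed.
Pull the quantifiers to the front (each side's bound variable is not free in the other side):
  exists t. exists s. forall r. exists p. exists m. forall q. (G(t,t) | ~J(r) & J(s) & ~J(p) & ~B(p,m) & ~J(q))
The quantifier forall m sits under an odd number of negations, so it flips to exists m.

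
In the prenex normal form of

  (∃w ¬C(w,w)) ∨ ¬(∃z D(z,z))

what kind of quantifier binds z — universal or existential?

Push ¬ through the quantifiers and connectives to reach negation normal form:
  (∃w ¬C(w,w)) ∨ (∀z ¬D(z,z))
Pull the quantifiers to the front (each side's bound variable is not free in the other side):
  ∃w ∀z (¬C(w,w) ∨ ¬D(z,z))
The quantifier ∃z sits under an odd number of negations, so it flips to ∀z.

universal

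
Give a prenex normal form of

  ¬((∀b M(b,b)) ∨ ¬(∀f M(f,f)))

Drive negations inward (¬∀x A ≡ ∃x ¬A, ¬∃x A ≡ ∀x ¬A, De Morgan for ∧/∨):
  (∃b ¬M(b,b)) ∧ (∀f M(f,f))
All bound variables are already distinct, so no renaming is needed.
Pull the quantifiers to the front (each side's bound variable is not free in the other side):
  ∃b ∀f (¬M(b,b) ∧ M(f,f))

∃b ∀f (¬M(b,b) ∧ M(f,f))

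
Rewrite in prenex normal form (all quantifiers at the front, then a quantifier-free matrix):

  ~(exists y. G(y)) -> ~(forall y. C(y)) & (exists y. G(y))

exists y. exists u1. exists x. (G(y) | ~C(u1) & G(x))

Eliminate → and ↔ using ¬ and ∨.
  ~~(exists y. G(y)) | ~(forall y. C(y)) & (exists y. G(y))
Drive negations inward (¬∀x A ≡ ∃x ¬A, ¬∃x A ≡ ∀x ¬A, De Morgan for ∧/∨):
  (exists y. G(y)) | (exists y. ~C(y)) & (exists y. G(y))
Give each quantifier a distinct variable: y↦u1, y↦x.
  (exists y. G(y)) | (exists u1. ~C(u1)) & (exists x. G(x))
Extract every quantifier outward, since the variables are now distinct and don't occur free across branches:
  exists y. exists u1. exists x. (G(y) | ~C(u1) & G(x))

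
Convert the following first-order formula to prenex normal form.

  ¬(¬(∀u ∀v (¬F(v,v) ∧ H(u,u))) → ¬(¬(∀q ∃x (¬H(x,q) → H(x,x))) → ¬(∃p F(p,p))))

Eliminate → and ↔ using ¬ and ∨.
  ¬(¬¬(∀u ∀v (¬F(v,v) ∧ H(u,u))) ∨ ¬(¬¬(∀q ∃x (¬¬H(x,q) ∨ H(x,x))) ∨ ¬(∃p F(p,p))))
Move each ¬ inward, flipping quantifiers it crosses:
  (∃u ∃v (F(v,v) ∨ ¬H(u,u))) ∧ ((∀q ∃x (H(x,q) ∨ H(x,x))) ∨ (∀p ¬F(p,p)))
Finally move all quantifiers to the prefix:
  ∃u ∃v ∀q ∃x ∀p ((F(v,v) ∨ ¬H(u,u)) ∧ (H(x,q) ∨ H(x,x) ∨ ¬F(p,p)))

∃u ∃v ∀q ∃x ∀p ((F(v,v) ∨ ¬H(u,u)) ∧ (H(x,q) ∨ H(x,x) ∨ ¬F(p,p)))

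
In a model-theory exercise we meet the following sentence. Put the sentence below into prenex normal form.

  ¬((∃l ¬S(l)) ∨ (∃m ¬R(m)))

∀l ∀m (S(l) ∧ R(m))

Push ¬ through the quantifiers and connectives to reach negation normal form:
  (∀l S(l)) ∧ (∀m R(m))
All bound variables are already distinct, so no renaming is needed.
Pull the quantifiers to the front (each side's bound variable is not free in the other side):
  ∀l ∀m (S(l) ∧ R(m))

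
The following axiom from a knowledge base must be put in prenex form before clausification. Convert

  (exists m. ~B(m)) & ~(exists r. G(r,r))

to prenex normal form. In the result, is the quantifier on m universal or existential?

existential

Move each ¬ inward, flipping quantifiers it crosses:
  (exists m. ~B(m)) & (forall r. ~G(r,r))
All bound variables are already distinct, so no renaming is needed.
Extract every quantifier outward, since the variables are now distinct and don't occur free across branches:
  exists m. forall r. (~B(m) & ~G(r,r))
The quantifier exists m sits under an even number of negations, so it remains existential.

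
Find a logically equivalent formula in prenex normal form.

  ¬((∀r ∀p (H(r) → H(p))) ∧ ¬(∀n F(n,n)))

Eliminate → and ↔ using ¬ and ∨.
  ¬((∀r ∀p (¬H(r) ∨ H(p))) ∧ ¬(∀n F(n,n)))
Drive negations inward (¬∀x A ≡ ∃x ¬A, ¬∃x A ≡ ∀x ¬A, De Morgan for ∧/∨):
  (∃r ∃p (H(r) ∧ ¬H(p))) ∨ (∀n F(n,n))
All bound variables are already distinct, so no renaming is needed.
Finally move all quantifiers to the prefix:
  ∃r ∃p ∀n (H(r) ∧ ¬H(p) ∨ F(n,n))

∃r ∃p ∀n (H(r) ∧ ¬H(p) ∨ F(n,n))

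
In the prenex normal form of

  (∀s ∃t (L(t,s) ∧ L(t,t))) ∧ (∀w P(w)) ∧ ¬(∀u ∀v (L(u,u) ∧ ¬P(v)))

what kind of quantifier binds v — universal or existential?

existential

Move each ¬ inward, flipping quantifiers it crosses:
  (∀s ∃t (L(t,s) ∧ L(t,t))) ∧ (∀w P(w)) ∧ (∃u ∃v (¬L(u,u) ∨ P(v)))
All bound variables are already distinct, so no renaming is needed.
Pull the quantifiers to the front (each side's bound variable is not free in the other side):
  ∀s ∃t ∀w ∃u ∃v (L(t,s) ∧ L(t,t) ∧ P(w) ∧ (¬L(u,u) ∨ P(v)))
The quantifier ∀v sits under an odd number of negations, so it flips to ∃v.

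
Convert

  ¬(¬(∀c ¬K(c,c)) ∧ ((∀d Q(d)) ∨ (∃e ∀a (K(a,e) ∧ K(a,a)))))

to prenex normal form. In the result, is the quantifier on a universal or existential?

existential

Push ¬ through the quantifiers and connectives to reach negation normal form:
  (∀c ¬K(c,c)) ∨ (∃d ¬Q(d)) ∧ (∀e ∃a (¬K(a,e) ∨ ¬K(a,a)))
All bound variables are already distinct, so no renaming is needed.
Extract every quantifier outward, since the variables are now distinct and don't occur free across branches:
  ∀c ∃d ∀e ∃a (¬K(c,c) ∨ ¬Q(d) ∧ (¬K(a,e) ∨ ¬K(a,a)))
The quantifier ∀a sits under an odd number of negations, so it flips to ∃a.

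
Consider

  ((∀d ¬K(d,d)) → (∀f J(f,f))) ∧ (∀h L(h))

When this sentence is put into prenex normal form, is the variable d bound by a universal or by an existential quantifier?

Eliminate → and ↔ using ¬ and ∨.
  (¬(∀d ¬K(d,d)) ∨ (∀f J(f,f))) ∧ (∀h L(h))
Push ¬ through the quantifiers and connectives to reach negation normal form:
  ((∃d K(d,d)) ∨ (∀f J(f,f))) ∧ (∀h L(h))
Finally move all quantifiers to the prefix:
  ∃d ∀f ∀h ((K(d,d) ∨ J(f,f)) ∧ L(h))
The quantifier ∀d sits under an odd number of negations (counting the antecedent side of each →), so it flips to ∃d.

existential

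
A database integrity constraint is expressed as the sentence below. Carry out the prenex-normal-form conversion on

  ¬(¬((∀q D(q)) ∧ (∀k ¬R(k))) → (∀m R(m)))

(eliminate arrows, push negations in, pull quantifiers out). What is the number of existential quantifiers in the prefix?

3

Eliminate → and ↔ using ¬ and ∨.
  ¬(¬¬((∀q D(q)) ∧ (∀k ¬R(k))) ∨ (∀m R(m)))
Drive negations inward (¬∀x A ≡ ∃x ¬A, ¬∃x A ≡ ∀x ¬A, De Morgan for ∧/∨):
  ((∃q ¬D(q)) ∨ (∃k R(k))) ∧ (∃m ¬R(m))
Pull the quantifiers to the front (each side's bound variable is not free in the other side):
  ∃q ∃k ∃m ((¬D(q) ∨ R(k)) ∧ ¬R(m))
The prefix is ∃q ∃k ∃m: 0 universal, 3 existential.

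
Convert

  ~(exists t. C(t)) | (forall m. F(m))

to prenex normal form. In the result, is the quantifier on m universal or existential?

Move each ¬ inward, flipping quantifiers it crosses:
  (forall t. ~C(t)) | (forall m. F(m))
All bound variables are already distinct, so no renaming is needed.
Finally move all quantifiers to the prefix:
  forall t. forall m. (~C(t) | F(m))
The quantifier forall m sits under an even number of negations, so it remains universal.

universal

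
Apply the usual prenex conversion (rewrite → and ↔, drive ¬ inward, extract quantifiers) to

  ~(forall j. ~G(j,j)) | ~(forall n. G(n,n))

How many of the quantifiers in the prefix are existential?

2

Push ¬ through the quantifiers and connectives to reach negation normal form:
  (exists j. G(j,j)) | (exists n. ~G(n,n))
Pull the quantifiers to the front (each side's bound variable is not free in the other side):
  exists j. exists n. (G(j,j) | ~G(n,n))
The prefix is exists j exists n: 0 universal, 2 existential.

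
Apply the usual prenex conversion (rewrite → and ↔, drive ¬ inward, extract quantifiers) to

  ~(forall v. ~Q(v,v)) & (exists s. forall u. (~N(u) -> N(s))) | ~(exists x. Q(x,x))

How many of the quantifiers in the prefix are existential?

2

Eliminate → and ↔ using ¬ and ∨.
  ~(forall v. ~Q(v,v)) & (exists s. forall u. (~~N(u) | N(s))) | ~(exists x. Q(x,x))
Push ¬ through the quantifiers and connectives to reach negation normal form:
  (exists v. Q(v,v)) & (exists s. forall u. (N(u) | N(s))) | (forall x. ~Q(x,x))
Finally move all quantifiers to the prefix:
  exists v. exists s. forall u. forall x. (Q(v,v) & (N(u) | N(s)) | ~Q(x,x))
The prefix is exists v exists s forall u forall x: 2 universal, 2 existential.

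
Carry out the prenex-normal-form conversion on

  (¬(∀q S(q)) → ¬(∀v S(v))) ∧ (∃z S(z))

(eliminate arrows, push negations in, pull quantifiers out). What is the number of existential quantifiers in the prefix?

2

Rewrite implications/biconditionals: A → B as ¬A ∨ B.
  (¬¬(∀q S(q)) ∨ ¬(∀v S(v))) ∧ (∃z S(z))
Push ¬ through the quantifiers and connectives to reach negation normal form:
  ((∀q S(q)) ∨ (∃v ¬S(v))) ∧ (∃z S(z))
Pull the quantifiers to the front (each side's bound variable is not free in the other side):
  ∀q ∃v ∃z ((S(q) ∨ ¬S(v)) ∧ S(z))
The prefix is ∀q ∃v ∃z: 1 universal, 2 existential.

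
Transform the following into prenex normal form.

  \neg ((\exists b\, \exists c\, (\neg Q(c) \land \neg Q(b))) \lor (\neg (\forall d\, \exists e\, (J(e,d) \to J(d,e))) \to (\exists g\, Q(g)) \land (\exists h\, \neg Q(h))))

\forall b\, \forall c\, \exists d\, \forall e\, \forall g\, \forall h\, ((Q(c) \lor Q(b)) \land J(e,d) \land \neg J(d,e) \land (\neg Q(g) \lor Q(h)))

Rewrite implications/biconditionals: A → B as ¬A ∨ B.
  \neg ((\exists b\, \exists c\, (\neg Q(c) \land \neg Q(b))) \lor \neg \neg (\forall d\, \exists e\, (\neg J(e,d) \lor J(d,e))) \lor (\exists g\, Q(g)) \land (\exists h\, \neg Q(h)))
Move each ¬ inward, flipping quantifiers it crosses:
  (\forall b\, \forall c\, (Q(c) \lor Q(b))) \land (\exists d\, \forall e\, (J(e,d) \land \neg J(d,e))) \land ((\forall g\, \neg Q(g)) \lor (\forall h\, Q(h)))
All bound variables are already distinct, so no renaming is needed.
Pull the quantifiers to the front (each side's bound variable is not free in the other side):
  \forall b\, \forall c\, \exists d\, \forall e\, \forall g\, \forall h\, ((Q(c) \lor Q(b)) \land J(e,d) \land \neg J(d,e) \land (\neg Q(g) \lor Q(h)))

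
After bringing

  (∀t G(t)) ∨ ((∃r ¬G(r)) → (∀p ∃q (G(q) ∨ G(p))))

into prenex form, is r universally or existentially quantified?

universal

Rewrite implications/biconditionals: A → B as ¬A ∨ B.
  (∀t G(t)) ∨ ¬(∃r ¬G(r)) ∨ (∀p ∃q (G(q) ∨ G(p)))
Drive negations inward (¬∀x A ≡ ∃x ¬A, ¬∃x A ≡ ∀x ¬A, De Morgan for ∧/∨):
  (∀t G(t)) ∨ (∀r G(r)) ∨ (∀p ∃q (G(q) ∨ G(p)))
Extract every quantifier outward, since the variables are now distinct and don't occur free across branches:
  ∀t ∀r ∀p ∃q (G(t) ∨ G(r) ∨ G(q) ∨ G(p))
The quantifier ∃r sits under an odd number of negations (counting the antecedent side of each →), so it flips to ∀r.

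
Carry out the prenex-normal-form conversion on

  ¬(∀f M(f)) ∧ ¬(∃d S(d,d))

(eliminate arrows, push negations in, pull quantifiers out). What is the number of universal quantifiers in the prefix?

Push ¬ through the quantifiers and connectives to reach negation normal form:
  (∃f ¬M(f)) ∧ (∀d ¬S(d,d))
Pull the quantifiers to the front (each side's bound variable is not free in the other side):
  ∃f ∀d (¬M(f) ∧ ¬S(d,d))
The prefix is ∃f ∀d: 1 universal, 1 existential.

1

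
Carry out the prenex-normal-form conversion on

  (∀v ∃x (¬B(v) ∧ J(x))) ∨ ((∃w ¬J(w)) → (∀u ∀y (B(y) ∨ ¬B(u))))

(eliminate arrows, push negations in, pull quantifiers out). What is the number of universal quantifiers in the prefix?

4

Rewrite implications/biconditionals: A → B as ¬A ∨ B.
  (∀v ∃x (¬B(v) ∧ J(x))) ∨ ¬(∃w ¬J(w)) ∨ (∀u ∀y (B(y) ∨ ¬B(u)))
Push ¬ through the quantifiers and connectives to reach negation normal form:
  (∀v ∃x (¬B(v) ∧ J(x))) ∨ (∀w J(w)) ∨ (∀u ∀y (B(y) ∨ ¬B(u)))
Pull the quantifiers to the front (each side's bound variable is not free in the other side):
  ∀v ∃x ∀w ∀u ∀y (¬B(v) ∧ J(x) ∨ J(w) ∨ B(y) ∨ ¬B(u))
The prefix is ∀v ∃x ∀w ∀u ∀y: 4 universal, 1 existential.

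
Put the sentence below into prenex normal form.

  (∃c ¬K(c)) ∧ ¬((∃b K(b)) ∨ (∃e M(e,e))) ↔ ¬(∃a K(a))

∀c ∃b ∃e ∀a ∃w1 ∃y1 ∀w ∀t ((K(c) ∨ K(b) ∨ M(e,e) ∨ ¬K(a)) ∧ (K(w1) ∨ ¬K(y1) ∧ ¬K(w) ∧ ¬M(t,t)))

First replace A → B with ¬A ∨ B; A ↔ B as (¬A ∨ B) ∧ (¬B ∨ A).
  (¬((∃c ¬K(c)) ∧ ¬((∃b K(b)) ∨ (∃e M(e,e)))) ∨ ¬(∃a K(a))) ∧ (¬¬(∃a K(a)) ∨ (∃c ¬K(c)) ∧ ¬((∃b K(b)) ∨ (∃e M(e,e))))
Move each ¬ inward, flipping quantifiers it crosses:
  ((∀c K(c)) ∨ (∃b K(b)) ∨ (∃e M(e,e)) ∨ (∀a ¬K(a))) ∧ ((∃a K(a)) ∨ (∃c ¬K(c)) ∧ (∀b ¬K(b)) ∧ (∀e ¬M(e,e)))
Give each quantifier a distinct variable: a↦w1, c↦y1, b↦w, e↦t.
  ((∀c K(c)) ∨ (∃b K(b)) ∨ (∃e M(e,e)) ∨ (∀a ¬K(a))) ∧ ((∃w1 K(w1)) ∨ (∃y1 ¬K(y1)) ∧ (∀w ¬K(w)) ∧ (∀t ¬M(t,t)))
Pull the quantifiers to the front (each side's bound variable is not free in the other side):
  ∀c ∃b ∃e ∀a ∃w1 ∃y1 ∀w ∀t ((K(c) ∨ K(b) ∨ M(e,e) ∨ ¬K(a)) ∧ (K(w1) ∨ ¬K(y1) ∧ ¬K(w) ∧ ¬M(t,t)))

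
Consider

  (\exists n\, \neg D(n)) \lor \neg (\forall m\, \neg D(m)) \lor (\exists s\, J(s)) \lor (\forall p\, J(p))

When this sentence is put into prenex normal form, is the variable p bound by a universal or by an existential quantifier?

universal

Move each ¬ inward, flipping quantifiers it crosses:
  (\exists n\, \neg D(n)) \lor (\exists m\, D(m)) \lor (\exists s\, J(s)) \lor (\forall p\, J(p))
All bound variables are already distinct, so no renaming is needed.
Finally move all quantifiers to the prefix:
  \exists n\, \exists m\, \exists s\, \forall p\, (\neg D(n) \lor D(m) \lor J(s) \lor J(p))
The quantifier \forall p sits under an even number of negations, so it remains universal.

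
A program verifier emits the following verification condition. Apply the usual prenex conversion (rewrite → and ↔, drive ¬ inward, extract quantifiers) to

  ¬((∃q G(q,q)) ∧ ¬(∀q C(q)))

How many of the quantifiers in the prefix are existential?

Drive negations inward (¬∀x A ≡ ∃x ¬A, ¬∃x A ≡ ∀x ¬A, De Morgan for ∧/∨):
  (∀q ¬G(q,q)) ∨ (∀q C(q))
Standardize variables apart so no two quantifiers bind the same name: q↦z1.
  (∀q ¬G(q,q)) ∨ (∀z1 C(z1))
Finally move all quantifiers to the prefix:
  ∀q ∀z1 (¬G(q,q) ∨ C(z1))
The prefix is ∀q ∀z1: 2 universal, 0 existential.

0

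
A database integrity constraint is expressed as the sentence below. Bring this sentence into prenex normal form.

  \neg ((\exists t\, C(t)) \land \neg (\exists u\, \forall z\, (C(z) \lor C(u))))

\forall t\, \exists u\, \forall z\, (\neg C(t) \lor C(z) \lor C(u))

Move each ¬ inward, flipping quantifiers it crosses:
  (\forall t\, \neg C(t)) \lor (\exists u\, \forall z\, (C(z) \lor C(u)))
All bound variables are already distinct, so no renaming is needed.
Finally move all quantifiers to the prefix:
  \forall t\, \exists u\, \forall z\, (\neg C(t) \lor C(z) \lor C(u))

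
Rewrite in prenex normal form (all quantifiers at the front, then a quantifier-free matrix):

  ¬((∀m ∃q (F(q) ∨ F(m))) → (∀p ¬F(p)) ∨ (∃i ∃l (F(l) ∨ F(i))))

Eliminate → and ↔ using ¬ and ∨.
  ¬(¬(∀m ∃q (F(q) ∨ F(m))) ∨ (∀p ¬F(p)) ∨ (∃i ∃l (F(l) ∨ F(i))))
Move each ¬ inward, flipping quantifiers it crosses:
  (∀m ∃q (F(q) ∨ F(m))) ∧ (∃p F(p)) ∧ (∀i ∀l (¬F(l) ∧ ¬F(i)))
All bound variables are already distinct, so no renaming is needed.
Pull the quantifiers to the front (each side's bound variable is not free in the other side):
  ∀m ∃q ∃p ∀i ∀l ((F(q) ∨ F(m)) ∧ F(p) ∧ ¬F(l) ∧ ¬F(i))

∀m ∃q ∃p ∀i ∀l ((F(q) ∨ F(m)) ∧ F(p) ∧ ¬F(l) ∧ ¬F(i))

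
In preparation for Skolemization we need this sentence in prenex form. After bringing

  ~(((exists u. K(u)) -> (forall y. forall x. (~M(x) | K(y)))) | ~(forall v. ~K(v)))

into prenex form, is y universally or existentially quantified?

Rewrite implications/biconditionals: A → B as ¬A ∨ B.
  ~(~(exists u. K(u)) | (forall y. forall x. (~M(x) | K(y))) | ~(forall v. ~K(v)))
Push ¬ through the quantifiers and connectives to reach negation normal form:
  (exists u. K(u)) & (exists y. exists x. (M(x) & ~K(y))) & (forall v. ~K(v))
Finally move all quantifiers to the prefix:
  exists u. exists y. exists x. forall v. (K(u) & M(x) & ~K(y) & ~K(v))
The quantifier forall y sits under an odd number of negations (counting the antecedent side of each →), so it flips to exists y.

existential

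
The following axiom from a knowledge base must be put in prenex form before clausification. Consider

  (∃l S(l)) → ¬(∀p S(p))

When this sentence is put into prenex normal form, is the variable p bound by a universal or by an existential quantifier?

Rewrite implications/biconditionals: A → B as ¬A ∨ B.
  ¬(∃l S(l)) ∨ ¬(∀p S(p))
Move each ¬ inward, flipping quantifiers it crosses:
  (∀l ¬S(l)) ∨ (∃p ¬S(p))
All bound variables are already distinct, so no renaming is needed.
Finally move all quantifiers to the prefix:
  ∀l ∃p (¬S(l) ∨ ¬S(p))
The quantifier ∀p sits under an odd number of negations (counting the antecedent side of each →), so it flips to ∃p.

existential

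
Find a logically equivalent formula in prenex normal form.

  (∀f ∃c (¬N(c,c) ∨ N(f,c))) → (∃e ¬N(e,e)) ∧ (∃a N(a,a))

First replace A → B with ¬A ∨ B.
  ¬(∀f ∃c (¬N(c,c) ∨ N(f,c))) ∨ (∃e ¬N(e,e)) ∧ (∃a N(a,a))
Drive negations inward (¬∀x A ≡ ∃x ¬A, ¬∃x A ≡ ∀x ¬A, De Morgan for ∧/∨):
  (∃f ∀c (N(c,c) ∧ ¬N(f,c))) ∨ (∃e ¬N(e,e)) ∧ (∃a N(a,a))
Finally move all quantifiers to the prefix:
  ∃f ∀c ∃e ∃a (N(c,c) ∧ ¬N(f,c) ∨ ¬N(e,e) ∧ N(a,a))

∃f ∀c ∃e ∃a (N(c,c) ∧ ¬N(f,c) ∨ ¬N(e,e) ∧ N(a,a))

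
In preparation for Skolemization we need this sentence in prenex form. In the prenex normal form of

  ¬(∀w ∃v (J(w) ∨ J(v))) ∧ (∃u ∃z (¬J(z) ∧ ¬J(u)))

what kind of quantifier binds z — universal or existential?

Move each ¬ inward, flipping quantifiers it crosses:
  (∃w ∀v (¬J(w) ∧ ¬J(v))) ∧ (∃u ∃z (¬J(z) ∧ ¬J(u)))
Pull the quantifiers to the front (each side's bound variable is not free in the other side):
  ∃w ∀v ∃u ∃z (¬J(w) ∧ ¬J(v) ∧ ¬J(z) ∧ ¬J(u))
The quantifier ∃z sits under an even number of negations, so it remains existential.

existential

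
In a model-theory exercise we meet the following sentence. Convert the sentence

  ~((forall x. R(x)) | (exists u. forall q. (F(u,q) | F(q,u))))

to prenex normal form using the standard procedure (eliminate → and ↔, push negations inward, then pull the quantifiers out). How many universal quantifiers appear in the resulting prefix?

1

Move each ¬ inward, flipping quantifiers it crosses:
  (exists x. ~R(x)) & (forall u. exists q. (~F(u,q) & ~F(q,u)))
All bound variables are already distinct, so no renaming is needed.
Pull the quantifiers to the front (each side's bound variable is not free in the other side):
  exists x. forall u. exists q. (~R(x) & ~F(u,q) & ~F(q,u))
The prefix is exists x forall u exists q: 1 universal, 2 existential.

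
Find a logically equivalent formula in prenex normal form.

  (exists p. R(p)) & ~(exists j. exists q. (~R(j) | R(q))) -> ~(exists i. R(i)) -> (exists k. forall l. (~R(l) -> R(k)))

forall p. exists j. exists q. exists i. exists k. forall l. (~R(p) | ~R(j) | R(q) | R(i) | R(l) | R(k))

First replace A → B with ¬A ∨ B.
  ~((exists p. R(p)) & ~(exists j. exists q. (~R(j) | R(q)))) | ~~(exists i. R(i)) | (exists k. forall l. (~~R(l) | R(k)))
Drive negations inward (¬∀x A ≡ ∃x ¬A, ¬∃x A ≡ ∀x ¬A, De Morgan for ∧/∨):
  (forall p. ~R(p)) | (exists j. exists q. (~R(j) | R(q))) | (exists i. R(i)) | (exists k. forall l. (R(l) | R(k)))
All bound variables are already distinct, so no renaming is needed.
Extract every quantifier outward, since the variables are now distinct and don't occur free across branches:
  forall p. exists j. exists q. exists i. exists k. forall l. (~R(p) | ~R(j) | R(q) | R(i) | R(l) | R(k))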